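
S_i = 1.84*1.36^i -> [1.84, 2.5, 3.4, 4.63, 6.29]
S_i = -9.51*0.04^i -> [-9.51, -0.38, -0.02, -0.0, -0.0]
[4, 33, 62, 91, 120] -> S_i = 4 + 29*i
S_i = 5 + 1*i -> [5, 6, 7, 8, 9]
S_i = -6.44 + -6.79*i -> [-6.44, -13.23, -20.02, -26.81, -33.6]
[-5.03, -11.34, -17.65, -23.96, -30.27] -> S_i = -5.03 + -6.31*i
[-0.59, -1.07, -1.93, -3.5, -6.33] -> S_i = -0.59*1.81^i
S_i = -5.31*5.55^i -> [-5.31, -29.47, -163.56, -907.77, -5038.1]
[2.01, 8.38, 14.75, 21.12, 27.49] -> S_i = 2.01 + 6.37*i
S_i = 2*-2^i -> [2, -4, 8, -16, 32]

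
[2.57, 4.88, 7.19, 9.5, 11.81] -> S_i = 2.57 + 2.31*i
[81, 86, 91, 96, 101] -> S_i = 81 + 5*i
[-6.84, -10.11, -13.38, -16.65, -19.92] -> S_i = -6.84 + -3.27*i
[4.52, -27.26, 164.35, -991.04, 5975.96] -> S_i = 4.52*(-6.03)^i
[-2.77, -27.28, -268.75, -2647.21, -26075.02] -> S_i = -2.77*9.85^i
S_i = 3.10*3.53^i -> [3.1, 10.94, 38.63, 136.36, 481.35]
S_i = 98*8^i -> [98, 784, 6272, 50176, 401408]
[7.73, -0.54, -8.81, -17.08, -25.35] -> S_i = 7.73 + -8.27*i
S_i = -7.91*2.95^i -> [-7.91, -23.33, -68.84, -203.07, -599.05]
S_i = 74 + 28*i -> [74, 102, 130, 158, 186]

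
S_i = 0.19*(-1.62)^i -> [0.19, -0.31, 0.5, -0.81, 1.31]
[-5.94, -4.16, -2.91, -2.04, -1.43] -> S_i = -5.94*0.70^i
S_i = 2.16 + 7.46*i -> [2.16, 9.62, 17.08, 24.54, 32.0]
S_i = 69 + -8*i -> [69, 61, 53, 45, 37]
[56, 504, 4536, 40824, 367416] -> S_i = 56*9^i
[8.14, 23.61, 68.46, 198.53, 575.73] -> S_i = 8.14*2.90^i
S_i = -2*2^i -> [-2, -4, -8, -16, -32]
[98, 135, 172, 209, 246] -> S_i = 98 + 37*i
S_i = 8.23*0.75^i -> [8.23, 6.17, 4.63, 3.47, 2.6]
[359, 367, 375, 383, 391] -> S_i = 359 + 8*i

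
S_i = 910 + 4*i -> [910, 914, 918, 922, 926]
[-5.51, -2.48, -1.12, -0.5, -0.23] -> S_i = -5.51*0.45^i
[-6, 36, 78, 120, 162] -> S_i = -6 + 42*i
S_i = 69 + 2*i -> [69, 71, 73, 75, 77]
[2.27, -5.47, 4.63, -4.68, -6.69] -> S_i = Random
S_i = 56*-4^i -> [56, -224, 896, -3584, 14336]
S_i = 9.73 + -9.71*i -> [9.73, 0.02, -9.69, -19.4, -29.11]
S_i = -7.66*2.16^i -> [-7.66, -16.55, -35.74, -77.2, -166.74]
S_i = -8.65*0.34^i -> [-8.65, -2.94, -1.0, -0.34, -0.12]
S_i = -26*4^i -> [-26, -104, -416, -1664, -6656]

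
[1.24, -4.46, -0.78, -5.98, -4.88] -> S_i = Random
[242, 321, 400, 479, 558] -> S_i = 242 + 79*i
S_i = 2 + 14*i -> [2, 16, 30, 44, 58]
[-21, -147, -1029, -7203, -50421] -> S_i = -21*7^i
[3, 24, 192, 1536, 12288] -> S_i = 3*8^i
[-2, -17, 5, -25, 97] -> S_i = Random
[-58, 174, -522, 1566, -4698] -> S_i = -58*-3^i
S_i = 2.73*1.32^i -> [2.73, 3.6, 4.76, 6.28, 8.29]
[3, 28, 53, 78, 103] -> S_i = 3 + 25*i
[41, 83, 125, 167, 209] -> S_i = 41 + 42*i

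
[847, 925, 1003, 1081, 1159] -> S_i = 847 + 78*i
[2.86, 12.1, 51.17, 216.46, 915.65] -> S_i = 2.86*4.23^i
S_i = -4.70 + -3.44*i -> [-4.7, -8.14, -11.58, -15.02, -18.46]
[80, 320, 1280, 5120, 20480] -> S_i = 80*4^i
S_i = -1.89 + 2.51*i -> [-1.89, 0.62, 3.13, 5.64, 8.15]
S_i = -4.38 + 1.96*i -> [-4.38, -2.42, -0.46, 1.5, 3.46]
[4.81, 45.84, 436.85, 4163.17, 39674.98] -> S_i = 4.81*9.53^i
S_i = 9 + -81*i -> [9, -72, -153, -234, -315]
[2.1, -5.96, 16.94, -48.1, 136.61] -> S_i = 2.10*(-2.84)^i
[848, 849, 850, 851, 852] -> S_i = 848 + 1*i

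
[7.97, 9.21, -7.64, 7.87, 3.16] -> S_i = Random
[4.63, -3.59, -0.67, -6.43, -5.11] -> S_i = Random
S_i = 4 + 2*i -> [4, 6, 8, 10, 12]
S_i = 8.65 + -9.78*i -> [8.65, -1.13, -10.91, -20.69, -30.47]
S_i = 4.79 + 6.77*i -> [4.79, 11.56, 18.33, 25.1, 31.87]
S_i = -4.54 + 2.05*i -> [-4.54, -2.49, -0.44, 1.61, 3.66]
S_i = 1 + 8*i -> [1, 9, 17, 25, 33]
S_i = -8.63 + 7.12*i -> [-8.63, -1.51, 5.61, 12.73, 19.85]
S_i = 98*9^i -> [98, 882, 7938, 71442, 642978]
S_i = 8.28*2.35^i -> [8.28, 19.46, 45.73, 107.46, 252.52]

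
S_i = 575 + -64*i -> [575, 511, 447, 383, 319]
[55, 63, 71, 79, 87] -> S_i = 55 + 8*i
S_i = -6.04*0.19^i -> [-6.04, -1.15, -0.22, -0.04, -0.01]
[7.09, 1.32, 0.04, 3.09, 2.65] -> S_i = Random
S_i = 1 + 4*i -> [1, 5, 9, 13, 17]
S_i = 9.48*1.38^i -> [9.48, 13.08, 18.05, 24.91, 34.38]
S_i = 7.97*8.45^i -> [7.97, 67.35, 569.08, 4808.71, 40633.59]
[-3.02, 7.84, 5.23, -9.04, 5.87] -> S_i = Random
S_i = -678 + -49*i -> [-678, -727, -776, -825, -874]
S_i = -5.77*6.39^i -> [-5.77, -36.87, -235.6, -1505.49, -9620.09]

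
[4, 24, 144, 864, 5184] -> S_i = 4*6^i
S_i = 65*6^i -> [65, 390, 2340, 14040, 84240]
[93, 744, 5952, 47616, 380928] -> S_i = 93*8^i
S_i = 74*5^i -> [74, 370, 1850, 9250, 46250]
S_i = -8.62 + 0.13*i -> [-8.62, -8.49, -8.36, -8.23, -8.1]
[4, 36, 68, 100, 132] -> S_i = 4 + 32*i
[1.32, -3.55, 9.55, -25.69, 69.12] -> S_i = 1.32*(-2.69)^i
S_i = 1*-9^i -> [1, -9, 81, -729, 6561]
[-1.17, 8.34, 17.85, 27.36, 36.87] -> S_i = -1.17 + 9.51*i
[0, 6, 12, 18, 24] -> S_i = 0 + 6*i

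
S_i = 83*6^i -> [83, 498, 2988, 17928, 107568]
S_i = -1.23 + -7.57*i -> [-1.23, -8.8, -16.37, -23.94, -31.51]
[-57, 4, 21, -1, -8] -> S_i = Random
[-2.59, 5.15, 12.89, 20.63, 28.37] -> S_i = -2.59 + 7.74*i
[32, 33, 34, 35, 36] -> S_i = 32 + 1*i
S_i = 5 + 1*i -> [5, 6, 7, 8, 9]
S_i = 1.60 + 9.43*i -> [1.6, 11.03, 20.46, 29.89, 39.32]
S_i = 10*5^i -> [10, 50, 250, 1250, 6250]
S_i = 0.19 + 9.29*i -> [0.19, 9.48, 18.77, 28.06, 37.35]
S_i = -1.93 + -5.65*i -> [-1.93, -7.58, -13.23, -18.88, -24.53]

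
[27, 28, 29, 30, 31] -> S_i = 27 + 1*i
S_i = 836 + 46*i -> [836, 882, 928, 974, 1020]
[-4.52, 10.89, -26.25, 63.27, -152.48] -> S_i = -4.52*(-2.41)^i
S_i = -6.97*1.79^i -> [-6.97, -12.48, -22.33, -39.98, -71.56]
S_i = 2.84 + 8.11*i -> [2.84, 10.95, 19.06, 27.17, 35.28]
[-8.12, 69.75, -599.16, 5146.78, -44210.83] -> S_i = -8.12*(-8.59)^i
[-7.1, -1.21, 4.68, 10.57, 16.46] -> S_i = -7.10 + 5.89*i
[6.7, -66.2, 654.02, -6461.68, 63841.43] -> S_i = 6.70*(-9.88)^i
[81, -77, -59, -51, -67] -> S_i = Random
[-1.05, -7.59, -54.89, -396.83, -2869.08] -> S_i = -1.05*7.23^i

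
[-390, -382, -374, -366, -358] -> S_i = -390 + 8*i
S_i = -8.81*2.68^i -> [-8.81, -23.61, -63.28, -169.58, -454.48]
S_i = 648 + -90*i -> [648, 558, 468, 378, 288]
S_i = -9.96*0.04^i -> [-9.96, -0.4, -0.02, -0.0, -0.0]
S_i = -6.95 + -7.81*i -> [-6.95, -14.76, -22.57, -30.38, -38.19]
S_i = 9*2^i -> [9, 18, 36, 72, 144]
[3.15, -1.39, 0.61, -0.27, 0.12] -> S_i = 3.15*(-0.44)^i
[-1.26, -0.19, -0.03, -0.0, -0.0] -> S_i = -1.26*0.15^i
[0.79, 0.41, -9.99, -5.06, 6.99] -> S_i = Random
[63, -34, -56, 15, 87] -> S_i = Random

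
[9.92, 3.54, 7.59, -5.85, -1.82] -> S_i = Random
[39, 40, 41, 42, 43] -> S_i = 39 + 1*i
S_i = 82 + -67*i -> [82, 15, -52, -119, -186]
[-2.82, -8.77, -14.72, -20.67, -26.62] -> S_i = -2.82 + -5.95*i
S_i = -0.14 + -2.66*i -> [-0.14, -2.8, -5.46, -8.12, -10.78]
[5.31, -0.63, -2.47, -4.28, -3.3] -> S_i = Random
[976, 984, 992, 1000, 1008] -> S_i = 976 + 8*i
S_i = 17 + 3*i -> [17, 20, 23, 26, 29]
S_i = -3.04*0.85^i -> [-3.04, -2.58, -2.2, -1.87, -1.59]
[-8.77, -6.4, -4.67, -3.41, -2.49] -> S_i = -8.77*0.73^i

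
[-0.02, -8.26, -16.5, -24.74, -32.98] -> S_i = -0.02 + -8.24*i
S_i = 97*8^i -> [97, 776, 6208, 49664, 397312]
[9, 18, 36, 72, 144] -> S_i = 9*2^i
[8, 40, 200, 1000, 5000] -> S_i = 8*5^i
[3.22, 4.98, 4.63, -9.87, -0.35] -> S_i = Random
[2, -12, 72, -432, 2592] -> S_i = 2*-6^i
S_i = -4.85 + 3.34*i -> [-4.85, -1.51, 1.83, 5.17, 8.51]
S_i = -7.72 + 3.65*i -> [-7.72, -4.07, -0.42, 3.23, 6.88]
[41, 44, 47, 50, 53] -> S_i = 41 + 3*i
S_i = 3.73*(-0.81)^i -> [3.73, -3.02, 2.45, -1.98, 1.61]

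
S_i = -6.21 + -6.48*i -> [-6.21, -12.69, -19.17, -25.65, -32.13]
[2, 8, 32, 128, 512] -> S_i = 2*4^i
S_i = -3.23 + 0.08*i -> [-3.23, -3.15, -3.07, -2.99, -2.91]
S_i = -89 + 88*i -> [-89, -1, 87, 175, 263]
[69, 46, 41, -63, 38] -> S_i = Random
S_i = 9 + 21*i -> [9, 30, 51, 72, 93]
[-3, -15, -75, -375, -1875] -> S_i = -3*5^i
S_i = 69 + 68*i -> [69, 137, 205, 273, 341]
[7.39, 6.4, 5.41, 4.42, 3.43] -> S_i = 7.39 + -0.99*i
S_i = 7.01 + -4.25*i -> [7.01, 2.76, -1.49, -5.74, -9.99]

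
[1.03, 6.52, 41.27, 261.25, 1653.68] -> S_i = 1.03*6.33^i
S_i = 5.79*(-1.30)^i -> [5.79, -7.53, 9.79, -12.72, 16.54]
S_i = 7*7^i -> [7, 49, 343, 2401, 16807]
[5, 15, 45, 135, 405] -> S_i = 5*3^i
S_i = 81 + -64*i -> [81, 17, -47, -111, -175]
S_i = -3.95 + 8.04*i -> [-3.95, 4.09, 12.13, 20.17, 28.21]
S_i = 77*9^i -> [77, 693, 6237, 56133, 505197]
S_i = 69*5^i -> [69, 345, 1725, 8625, 43125]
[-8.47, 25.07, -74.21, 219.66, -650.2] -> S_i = -8.47*(-2.96)^i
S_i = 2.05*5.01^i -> [2.05, 10.27, 51.46, 257.79, 1291.53]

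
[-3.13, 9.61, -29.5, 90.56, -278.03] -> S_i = -3.13*(-3.07)^i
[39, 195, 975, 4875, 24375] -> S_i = 39*5^i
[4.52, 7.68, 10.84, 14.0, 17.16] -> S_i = 4.52 + 3.16*i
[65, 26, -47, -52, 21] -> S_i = Random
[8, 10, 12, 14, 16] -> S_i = 8 + 2*i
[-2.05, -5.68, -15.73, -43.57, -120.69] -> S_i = -2.05*2.77^i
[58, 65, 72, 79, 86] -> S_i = 58 + 7*i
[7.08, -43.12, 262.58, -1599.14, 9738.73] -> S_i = 7.08*(-6.09)^i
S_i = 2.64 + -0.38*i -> [2.64, 2.26, 1.88, 1.5, 1.12]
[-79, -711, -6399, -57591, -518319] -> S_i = -79*9^i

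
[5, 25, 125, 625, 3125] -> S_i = 5*5^i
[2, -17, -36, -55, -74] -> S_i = 2 + -19*i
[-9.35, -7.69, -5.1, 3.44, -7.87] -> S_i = Random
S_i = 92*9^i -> [92, 828, 7452, 67068, 603612]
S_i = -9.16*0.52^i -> [-9.16, -4.76, -2.48, -1.29, -0.67]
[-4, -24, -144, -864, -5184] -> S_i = -4*6^i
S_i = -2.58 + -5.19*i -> [-2.58, -7.77, -12.96, -18.15, -23.34]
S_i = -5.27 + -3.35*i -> [-5.27, -8.62, -11.97, -15.32, -18.67]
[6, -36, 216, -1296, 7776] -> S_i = 6*-6^i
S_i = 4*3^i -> [4, 12, 36, 108, 324]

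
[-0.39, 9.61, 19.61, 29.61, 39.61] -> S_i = -0.39 + 10.00*i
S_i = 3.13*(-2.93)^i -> [3.13, -9.17, 26.87, -78.73, 230.68]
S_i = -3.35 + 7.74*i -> [-3.35, 4.39, 12.13, 19.87, 27.61]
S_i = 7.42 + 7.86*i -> [7.42, 15.28, 23.14, 31.0, 38.86]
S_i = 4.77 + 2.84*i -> [4.77, 7.61, 10.45, 13.29, 16.13]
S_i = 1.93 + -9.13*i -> [1.93, -7.2, -16.33, -25.46, -34.59]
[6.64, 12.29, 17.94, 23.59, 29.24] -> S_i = 6.64 + 5.65*i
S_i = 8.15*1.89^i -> [8.15, 15.4, 29.11, 55.02, 103.99]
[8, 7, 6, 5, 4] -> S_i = 8 + -1*i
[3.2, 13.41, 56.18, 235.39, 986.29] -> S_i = 3.20*4.19^i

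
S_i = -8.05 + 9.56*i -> [-8.05, 1.51, 11.07, 20.63, 30.19]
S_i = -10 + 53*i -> [-10, 43, 96, 149, 202]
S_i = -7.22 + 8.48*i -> [-7.22, 1.26, 9.74, 18.22, 26.7]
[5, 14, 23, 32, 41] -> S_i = 5 + 9*i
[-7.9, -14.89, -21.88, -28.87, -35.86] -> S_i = -7.90 + -6.99*i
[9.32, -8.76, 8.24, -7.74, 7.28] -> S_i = 9.32*(-0.94)^i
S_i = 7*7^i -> [7, 49, 343, 2401, 16807]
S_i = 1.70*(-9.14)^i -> [1.7, -15.54, 142.02, -1298.04, 11864.07]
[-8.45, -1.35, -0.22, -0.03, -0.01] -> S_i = -8.45*0.16^i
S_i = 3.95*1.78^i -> [3.95, 7.03, 12.52, 22.28, 39.65]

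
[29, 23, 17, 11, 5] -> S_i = 29 + -6*i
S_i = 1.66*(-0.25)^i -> [1.66, -0.42, 0.1, -0.03, 0.01]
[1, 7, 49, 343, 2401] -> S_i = 1*7^i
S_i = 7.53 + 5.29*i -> [7.53, 12.82, 18.11, 23.4, 28.69]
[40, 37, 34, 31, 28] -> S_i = 40 + -3*i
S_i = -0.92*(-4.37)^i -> [-0.92, 4.02, -17.57, 76.78, -335.52]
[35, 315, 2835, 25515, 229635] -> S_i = 35*9^i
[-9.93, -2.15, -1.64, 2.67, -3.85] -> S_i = Random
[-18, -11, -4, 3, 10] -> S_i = -18 + 7*i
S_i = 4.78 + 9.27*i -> [4.78, 14.05, 23.32, 32.59, 41.86]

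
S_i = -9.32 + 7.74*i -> [-9.32, -1.58, 6.16, 13.9, 21.64]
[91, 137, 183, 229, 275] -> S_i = 91 + 46*i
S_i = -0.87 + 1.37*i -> [-0.87, 0.5, 1.87, 3.24, 4.61]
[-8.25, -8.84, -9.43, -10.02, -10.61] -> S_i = -8.25 + -0.59*i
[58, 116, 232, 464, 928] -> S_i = 58*2^i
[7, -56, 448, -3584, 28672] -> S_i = 7*-8^i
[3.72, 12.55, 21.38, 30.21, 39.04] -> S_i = 3.72 + 8.83*i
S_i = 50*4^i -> [50, 200, 800, 3200, 12800]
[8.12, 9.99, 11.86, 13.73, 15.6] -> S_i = 8.12 + 1.87*i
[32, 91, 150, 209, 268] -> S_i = 32 + 59*i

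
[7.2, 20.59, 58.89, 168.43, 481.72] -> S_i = 7.20*2.86^i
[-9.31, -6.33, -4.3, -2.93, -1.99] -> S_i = -9.31*0.68^i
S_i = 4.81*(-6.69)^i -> [4.81, -32.18, 215.28, -1440.2, 9634.95]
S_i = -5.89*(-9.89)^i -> [-5.89, 58.25, -576.11, 5697.76, -56350.85]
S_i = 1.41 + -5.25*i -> [1.41, -3.84, -9.09, -14.34, -19.59]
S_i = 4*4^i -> [4, 16, 64, 256, 1024]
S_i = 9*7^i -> [9, 63, 441, 3087, 21609]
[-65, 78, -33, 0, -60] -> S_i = Random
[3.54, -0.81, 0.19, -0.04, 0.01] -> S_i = 3.54*(-0.23)^i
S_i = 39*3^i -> [39, 117, 351, 1053, 3159]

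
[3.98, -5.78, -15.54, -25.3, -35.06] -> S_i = 3.98 + -9.76*i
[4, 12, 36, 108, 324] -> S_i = 4*3^i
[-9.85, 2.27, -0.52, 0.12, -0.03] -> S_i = -9.85*(-0.23)^i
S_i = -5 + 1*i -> [-5, -4, -3, -2, -1]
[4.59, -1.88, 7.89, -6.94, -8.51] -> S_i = Random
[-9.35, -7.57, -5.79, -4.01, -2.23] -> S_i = -9.35 + 1.78*i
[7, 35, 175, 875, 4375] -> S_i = 7*5^i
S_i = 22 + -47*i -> [22, -25, -72, -119, -166]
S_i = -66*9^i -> [-66, -594, -5346, -48114, -433026]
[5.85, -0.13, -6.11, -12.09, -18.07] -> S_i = 5.85 + -5.98*i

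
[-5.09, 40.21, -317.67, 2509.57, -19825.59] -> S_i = -5.09*(-7.90)^i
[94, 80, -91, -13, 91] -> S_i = Random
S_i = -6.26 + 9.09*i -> [-6.26, 2.83, 11.92, 21.01, 30.1]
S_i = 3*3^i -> [3, 9, 27, 81, 243]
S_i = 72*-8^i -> [72, -576, 4608, -36864, 294912]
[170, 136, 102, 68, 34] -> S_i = 170 + -34*i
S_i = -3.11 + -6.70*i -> [-3.11, -9.81, -16.51, -23.21, -29.91]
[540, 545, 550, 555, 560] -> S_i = 540 + 5*i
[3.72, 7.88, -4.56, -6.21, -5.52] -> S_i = Random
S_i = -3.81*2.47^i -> [-3.81, -9.41, -23.24, -57.41, -141.81]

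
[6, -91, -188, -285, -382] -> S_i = 6 + -97*i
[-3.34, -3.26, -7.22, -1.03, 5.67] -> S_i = Random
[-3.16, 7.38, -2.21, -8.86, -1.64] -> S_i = Random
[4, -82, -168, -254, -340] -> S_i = 4 + -86*i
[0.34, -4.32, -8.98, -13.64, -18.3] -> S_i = 0.34 + -4.66*i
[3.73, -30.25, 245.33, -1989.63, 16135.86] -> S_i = 3.73*(-8.11)^i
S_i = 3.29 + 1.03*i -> [3.29, 4.32, 5.35, 6.38, 7.41]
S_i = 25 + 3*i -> [25, 28, 31, 34, 37]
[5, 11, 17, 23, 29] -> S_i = 5 + 6*i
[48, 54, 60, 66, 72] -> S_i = 48 + 6*i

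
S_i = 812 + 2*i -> [812, 814, 816, 818, 820]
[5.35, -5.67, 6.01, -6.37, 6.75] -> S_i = 5.35*(-1.06)^i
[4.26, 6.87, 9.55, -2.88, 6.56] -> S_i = Random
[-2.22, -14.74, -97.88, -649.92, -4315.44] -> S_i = -2.22*6.64^i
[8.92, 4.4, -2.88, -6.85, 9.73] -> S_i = Random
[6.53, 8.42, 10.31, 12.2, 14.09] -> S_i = 6.53 + 1.89*i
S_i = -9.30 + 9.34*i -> [-9.3, 0.04, 9.38, 18.72, 28.06]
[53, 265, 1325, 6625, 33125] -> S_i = 53*5^i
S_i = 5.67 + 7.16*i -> [5.67, 12.83, 19.99, 27.15, 34.31]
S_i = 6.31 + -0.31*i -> [6.31, 6.0, 5.69, 5.38, 5.07]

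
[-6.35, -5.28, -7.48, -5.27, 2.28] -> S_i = Random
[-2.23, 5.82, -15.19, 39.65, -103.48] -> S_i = -2.23*(-2.61)^i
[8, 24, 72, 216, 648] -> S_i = 8*3^i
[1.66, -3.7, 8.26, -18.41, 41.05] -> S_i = 1.66*(-2.23)^i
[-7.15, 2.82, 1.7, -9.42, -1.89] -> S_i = Random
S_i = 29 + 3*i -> [29, 32, 35, 38, 41]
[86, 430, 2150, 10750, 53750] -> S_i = 86*5^i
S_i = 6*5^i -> [6, 30, 150, 750, 3750]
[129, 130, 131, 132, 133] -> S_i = 129 + 1*i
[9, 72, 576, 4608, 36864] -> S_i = 9*8^i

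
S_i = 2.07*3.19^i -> [2.07, 6.6, 21.06, 67.2, 214.35]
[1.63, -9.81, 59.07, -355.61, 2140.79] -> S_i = 1.63*(-6.02)^i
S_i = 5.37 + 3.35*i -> [5.37, 8.72, 12.07, 15.42, 18.77]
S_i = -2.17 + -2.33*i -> [-2.17, -4.5, -6.83, -9.16, -11.49]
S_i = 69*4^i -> [69, 276, 1104, 4416, 17664]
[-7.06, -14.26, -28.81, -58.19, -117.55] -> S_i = -7.06*2.02^i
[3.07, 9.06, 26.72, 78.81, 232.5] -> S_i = 3.07*2.95^i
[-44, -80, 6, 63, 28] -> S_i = Random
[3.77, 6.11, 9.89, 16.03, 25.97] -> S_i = 3.77*1.62^i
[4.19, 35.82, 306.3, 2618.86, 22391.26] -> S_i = 4.19*8.55^i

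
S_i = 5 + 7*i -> [5, 12, 19, 26, 33]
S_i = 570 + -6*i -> [570, 564, 558, 552, 546]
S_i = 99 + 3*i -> [99, 102, 105, 108, 111]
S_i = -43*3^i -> [-43, -129, -387, -1161, -3483]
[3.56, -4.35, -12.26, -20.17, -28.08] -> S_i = 3.56 + -7.91*i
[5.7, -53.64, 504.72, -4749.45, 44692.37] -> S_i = 5.70*(-9.41)^i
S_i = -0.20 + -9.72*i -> [-0.2, -9.92, -19.64, -29.36, -39.08]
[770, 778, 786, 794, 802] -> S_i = 770 + 8*i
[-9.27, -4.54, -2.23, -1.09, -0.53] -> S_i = -9.27*0.49^i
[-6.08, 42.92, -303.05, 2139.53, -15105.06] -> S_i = -6.08*(-7.06)^i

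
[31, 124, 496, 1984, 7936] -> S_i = 31*4^i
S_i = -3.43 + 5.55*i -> [-3.43, 2.12, 7.67, 13.22, 18.77]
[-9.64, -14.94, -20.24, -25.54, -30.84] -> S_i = -9.64 + -5.30*i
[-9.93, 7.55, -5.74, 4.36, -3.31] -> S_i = -9.93*(-0.76)^i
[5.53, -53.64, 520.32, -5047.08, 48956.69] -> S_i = 5.53*(-9.70)^i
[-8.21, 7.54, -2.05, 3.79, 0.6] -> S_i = Random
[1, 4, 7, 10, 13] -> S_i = 1 + 3*i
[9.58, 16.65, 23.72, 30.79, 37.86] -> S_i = 9.58 + 7.07*i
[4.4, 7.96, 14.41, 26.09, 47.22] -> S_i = 4.40*1.81^i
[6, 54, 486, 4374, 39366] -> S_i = 6*9^i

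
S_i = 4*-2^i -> [4, -8, 16, -32, 64]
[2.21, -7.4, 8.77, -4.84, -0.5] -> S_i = Random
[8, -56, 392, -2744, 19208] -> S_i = 8*-7^i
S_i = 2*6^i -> [2, 12, 72, 432, 2592]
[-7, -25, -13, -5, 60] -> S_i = Random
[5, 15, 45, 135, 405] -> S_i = 5*3^i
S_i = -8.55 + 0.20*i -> [-8.55, -8.35, -8.15, -7.95, -7.75]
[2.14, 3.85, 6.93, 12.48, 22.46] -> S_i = 2.14*1.80^i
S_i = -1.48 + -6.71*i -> [-1.48, -8.19, -14.9, -21.61, -28.32]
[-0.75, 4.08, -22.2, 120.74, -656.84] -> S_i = -0.75*(-5.44)^i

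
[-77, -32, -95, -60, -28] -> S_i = Random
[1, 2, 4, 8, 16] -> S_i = 1*2^i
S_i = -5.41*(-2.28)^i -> [-5.41, 12.33, -28.12, 64.12, -146.2]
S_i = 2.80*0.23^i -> [2.8, 0.64, 0.15, 0.03, 0.01]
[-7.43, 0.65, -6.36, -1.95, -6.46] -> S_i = Random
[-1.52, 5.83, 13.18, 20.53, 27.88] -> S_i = -1.52 + 7.35*i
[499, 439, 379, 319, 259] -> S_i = 499 + -60*i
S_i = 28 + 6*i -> [28, 34, 40, 46, 52]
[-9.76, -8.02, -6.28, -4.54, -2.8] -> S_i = -9.76 + 1.74*i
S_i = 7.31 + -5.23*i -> [7.31, 2.08, -3.15, -8.38, -13.61]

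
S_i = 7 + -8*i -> [7, -1, -9, -17, -25]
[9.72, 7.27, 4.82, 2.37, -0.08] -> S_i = 9.72 + -2.45*i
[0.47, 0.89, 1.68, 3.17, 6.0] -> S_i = 0.47*1.89^i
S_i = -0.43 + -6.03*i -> [-0.43, -6.46, -12.49, -18.52, -24.55]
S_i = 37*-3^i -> [37, -111, 333, -999, 2997]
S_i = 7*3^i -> [7, 21, 63, 189, 567]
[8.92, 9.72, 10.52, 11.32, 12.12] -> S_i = 8.92 + 0.80*i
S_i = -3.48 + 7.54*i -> [-3.48, 4.06, 11.6, 19.14, 26.68]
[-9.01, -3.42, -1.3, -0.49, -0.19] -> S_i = -9.01*0.38^i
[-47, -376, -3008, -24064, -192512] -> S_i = -47*8^i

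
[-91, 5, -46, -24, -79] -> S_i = Random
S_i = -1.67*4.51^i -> [-1.67, -7.53, -33.97, -153.2, -690.91]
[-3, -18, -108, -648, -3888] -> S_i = -3*6^i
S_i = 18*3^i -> [18, 54, 162, 486, 1458]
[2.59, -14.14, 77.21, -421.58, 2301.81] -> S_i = 2.59*(-5.46)^i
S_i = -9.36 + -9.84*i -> [-9.36, -19.2, -29.04, -38.88, -48.72]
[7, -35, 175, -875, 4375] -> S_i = 7*-5^i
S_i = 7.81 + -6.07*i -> [7.81, 1.74, -4.33, -10.4, -16.47]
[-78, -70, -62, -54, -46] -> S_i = -78 + 8*i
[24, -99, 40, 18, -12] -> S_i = Random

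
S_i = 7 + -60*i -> [7, -53, -113, -173, -233]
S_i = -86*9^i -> [-86, -774, -6966, -62694, -564246]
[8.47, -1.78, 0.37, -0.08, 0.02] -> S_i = 8.47*(-0.21)^i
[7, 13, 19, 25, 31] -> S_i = 7 + 6*i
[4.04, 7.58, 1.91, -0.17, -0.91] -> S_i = Random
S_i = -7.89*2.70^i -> [-7.89, -21.3, -57.52, -155.3, -419.31]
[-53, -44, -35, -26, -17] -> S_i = -53 + 9*i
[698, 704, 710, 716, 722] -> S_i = 698 + 6*i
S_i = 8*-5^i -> [8, -40, 200, -1000, 5000]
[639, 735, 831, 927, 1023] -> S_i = 639 + 96*i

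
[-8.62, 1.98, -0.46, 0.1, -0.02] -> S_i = -8.62*(-0.23)^i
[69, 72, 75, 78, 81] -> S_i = 69 + 3*i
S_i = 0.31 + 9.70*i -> [0.31, 10.01, 19.71, 29.41, 39.11]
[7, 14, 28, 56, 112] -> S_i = 7*2^i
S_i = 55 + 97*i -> [55, 152, 249, 346, 443]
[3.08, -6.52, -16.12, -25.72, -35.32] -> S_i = 3.08 + -9.60*i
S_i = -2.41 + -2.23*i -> [-2.41, -4.64, -6.87, -9.1, -11.33]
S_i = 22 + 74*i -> [22, 96, 170, 244, 318]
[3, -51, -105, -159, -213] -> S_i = 3 + -54*i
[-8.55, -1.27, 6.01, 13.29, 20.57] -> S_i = -8.55 + 7.28*i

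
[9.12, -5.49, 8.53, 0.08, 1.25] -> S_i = Random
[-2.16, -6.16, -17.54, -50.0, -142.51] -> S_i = -2.16*2.85^i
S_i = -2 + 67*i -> [-2, 65, 132, 199, 266]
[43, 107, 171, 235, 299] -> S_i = 43 + 64*i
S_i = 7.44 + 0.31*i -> [7.44, 7.75, 8.06, 8.37, 8.68]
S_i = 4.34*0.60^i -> [4.34, 2.6, 1.56, 0.94, 0.56]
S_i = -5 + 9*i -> [-5, 4, 13, 22, 31]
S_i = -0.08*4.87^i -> [-0.08, -0.39, -1.9, -9.24, -45.0]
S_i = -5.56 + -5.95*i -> [-5.56, -11.51, -17.46, -23.41, -29.36]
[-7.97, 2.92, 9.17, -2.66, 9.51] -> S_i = Random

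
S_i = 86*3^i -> [86, 258, 774, 2322, 6966]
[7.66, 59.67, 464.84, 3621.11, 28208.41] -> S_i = 7.66*7.79^i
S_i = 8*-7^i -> [8, -56, 392, -2744, 19208]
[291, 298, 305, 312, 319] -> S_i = 291 + 7*i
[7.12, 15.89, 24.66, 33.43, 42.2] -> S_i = 7.12 + 8.77*i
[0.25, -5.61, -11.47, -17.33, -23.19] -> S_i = 0.25 + -5.86*i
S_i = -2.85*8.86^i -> [-2.85, -25.25, -223.72, -1982.19, -17562.23]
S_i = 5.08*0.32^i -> [5.08, 1.63, 0.52, 0.17, 0.05]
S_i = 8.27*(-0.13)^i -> [8.27, -1.08, 0.14, -0.02, 0.0]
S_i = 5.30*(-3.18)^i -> [5.3, -16.85, 53.6, -170.43, 541.98]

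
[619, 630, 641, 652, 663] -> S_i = 619 + 11*i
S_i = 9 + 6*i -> [9, 15, 21, 27, 33]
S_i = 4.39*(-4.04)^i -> [4.39, -17.74, 71.65, -289.47, 1169.47]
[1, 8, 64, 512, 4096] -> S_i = 1*8^i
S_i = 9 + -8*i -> [9, 1, -7, -15, -23]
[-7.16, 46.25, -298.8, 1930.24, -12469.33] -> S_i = -7.16*(-6.46)^i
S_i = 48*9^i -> [48, 432, 3888, 34992, 314928]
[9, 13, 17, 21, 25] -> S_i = 9 + 4*i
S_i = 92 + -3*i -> [92, 89, 86, 83, 80]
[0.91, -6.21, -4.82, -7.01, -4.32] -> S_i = Random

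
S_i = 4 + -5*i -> [4, -1, -6, -11, -16]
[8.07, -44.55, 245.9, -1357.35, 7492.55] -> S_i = 8.07*(-5.52)^i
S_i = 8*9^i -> [8, 72, 648, 5832, 52488]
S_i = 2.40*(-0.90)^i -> [2.4, -2.16, 1.94, -1.75, 1.57]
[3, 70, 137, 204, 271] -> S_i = 3 + 67*i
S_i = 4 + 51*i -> [4, 55, 106, 157, 208]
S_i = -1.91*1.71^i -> [-1.91, -3.27, -5.59, -9.55, -16.33]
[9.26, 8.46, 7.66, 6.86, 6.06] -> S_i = 9.26 + -0.80*i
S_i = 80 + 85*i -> [80, 165, 250, 335, 420]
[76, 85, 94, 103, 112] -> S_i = 76 + 9*i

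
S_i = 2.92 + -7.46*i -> [2.92, -4.54, -12.0, -19.46, -26.92]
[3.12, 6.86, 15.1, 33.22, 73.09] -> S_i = 3.12*2.20^i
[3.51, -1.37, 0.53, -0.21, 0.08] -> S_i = 3.51*(-0.39)^i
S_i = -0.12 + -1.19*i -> [-0.12, -1.31, -2.5, -3.69, -4.88]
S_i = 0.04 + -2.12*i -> [0.04, -2.08, -4.2, -6.32, -8.44]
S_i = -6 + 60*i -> [-6, 54, 114, 174, 234]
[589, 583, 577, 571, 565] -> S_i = 589 + -6*i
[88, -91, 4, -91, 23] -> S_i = Random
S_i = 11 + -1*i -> [11, 10, 9, 8, 7]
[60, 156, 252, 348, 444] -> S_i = 60 + 96*i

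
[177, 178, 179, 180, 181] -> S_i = 177 + 1*i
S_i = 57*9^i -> [57, 513, 4617, 41553, 373977]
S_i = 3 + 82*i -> [3, 85, 167, 249, 331]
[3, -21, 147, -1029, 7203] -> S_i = 3*-7^i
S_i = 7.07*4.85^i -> [7.07, 34.29, 166.3, 806.57, 3911.89]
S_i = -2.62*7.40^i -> [-2.62, -19.39, -143.47, -1061.69, -7856.48]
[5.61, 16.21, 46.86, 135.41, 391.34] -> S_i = 5.61*2.89^i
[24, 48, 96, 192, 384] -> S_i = 24*2^i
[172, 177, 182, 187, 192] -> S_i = 172 + 5*i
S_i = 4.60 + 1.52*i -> [4.6, 6.12, 7.64, 9.16, 10.68]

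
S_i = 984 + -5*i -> [984, 979, 974, 969, 964]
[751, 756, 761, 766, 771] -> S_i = 751 + 5*i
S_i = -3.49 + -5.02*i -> [-3.49, -8.51, -13.53, -18.55, -23.57]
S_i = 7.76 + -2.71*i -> [7.76, 5.05, 2.34, -0.37, -3.08]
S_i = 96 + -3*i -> [96, 93, 90, 87, 84]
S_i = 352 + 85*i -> [352, 437, 522, 607, 692]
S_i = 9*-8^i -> [9, -72, 576, -4608, 36864]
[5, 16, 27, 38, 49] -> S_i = 5 + 11*i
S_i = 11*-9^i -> [11, -99, 891, -8019, 72171]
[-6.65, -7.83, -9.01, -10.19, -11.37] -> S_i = -6.65 + -1.18*i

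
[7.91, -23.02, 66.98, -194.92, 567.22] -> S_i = 7.91*(-2.91)^i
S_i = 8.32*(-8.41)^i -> [8.32, -69.97, 588.46, -4948.93, 41620.5]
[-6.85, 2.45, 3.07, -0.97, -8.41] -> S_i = Random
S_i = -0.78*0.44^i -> [-0.78, -0.34, -0.15, -0.07, -0.03]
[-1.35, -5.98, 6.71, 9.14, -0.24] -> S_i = Random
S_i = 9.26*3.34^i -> [9.26, 30.93, 103.3, 345.02, 1152.38]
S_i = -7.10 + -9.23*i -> [-7.1, -16.33, -25.56, -34.79, -44.02]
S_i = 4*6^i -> [4, 24, 144, 864, 5184]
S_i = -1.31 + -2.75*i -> [-1.31, -4.06, -6.81, -9.56, -12.31]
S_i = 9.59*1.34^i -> [9.59, 12.85, 17.22, 23.07, 30.92]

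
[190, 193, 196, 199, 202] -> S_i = 190 + 3*i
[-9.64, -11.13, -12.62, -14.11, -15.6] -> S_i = -9.64 + -1.49*i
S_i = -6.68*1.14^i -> [-6.68, -7.62, -8.68, -9.9, -11.28]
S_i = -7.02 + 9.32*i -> [-7.02, 2.3, 11.62, 20.94, 30.26]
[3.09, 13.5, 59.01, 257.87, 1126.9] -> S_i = 3.09*4.37^i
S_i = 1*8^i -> [1, 8, 64, 512, 4096]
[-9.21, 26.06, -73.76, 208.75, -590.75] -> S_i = -9.21*(-2.83)^i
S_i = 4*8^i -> [4, 32, 256, 2048, 16384]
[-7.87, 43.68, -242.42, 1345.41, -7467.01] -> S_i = -7.87*(-5.55)^i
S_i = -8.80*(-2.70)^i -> [-8.8, 23.76, -64.15, 173.21, -467.67]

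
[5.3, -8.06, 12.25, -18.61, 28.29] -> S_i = 5.30*(-1.52)^i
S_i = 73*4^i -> [73, 292, 1168, 4672, 18688]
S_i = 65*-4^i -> [65, -260, 1040, -4160, 16640]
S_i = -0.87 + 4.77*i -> [-0.87, 3.9, 8.67, 13.44, 18.21]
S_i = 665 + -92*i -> [665, 573, 481, 389, 297]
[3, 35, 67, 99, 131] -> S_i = 3 + 32*i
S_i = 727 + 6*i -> [727, 733, 739, 745, 751]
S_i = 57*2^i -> [57, 114, 228, 456, 912]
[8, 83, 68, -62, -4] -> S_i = Random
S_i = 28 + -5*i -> [28, 23, 18, 13, 8]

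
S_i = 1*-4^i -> [1, -4, 16, -64, 256]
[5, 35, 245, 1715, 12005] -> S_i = 5*7^i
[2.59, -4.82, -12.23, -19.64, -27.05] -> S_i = 2.59 + -7.41*i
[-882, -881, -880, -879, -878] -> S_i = -882 + 1*i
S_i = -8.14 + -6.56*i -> [-8.14, -14.7, -21.26, -27.82, -34.38]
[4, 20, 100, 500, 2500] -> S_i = 4*5^i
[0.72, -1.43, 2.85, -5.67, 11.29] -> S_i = 0.72*(-1.99)^i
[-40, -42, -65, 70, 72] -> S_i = Random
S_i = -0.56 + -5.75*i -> [-0.56, -6.31, -12.06, -17.81, -23.56]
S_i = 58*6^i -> [58, 348, 2088, 12528, 75168]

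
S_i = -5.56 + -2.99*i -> [-5.56, -8.55, -11.54, -14.53, -17.52]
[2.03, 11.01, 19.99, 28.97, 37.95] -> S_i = 2.03 + 8.98*i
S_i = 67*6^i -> [67, 402, 2412, 14472, 86832]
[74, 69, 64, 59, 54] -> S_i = 74 + -5*i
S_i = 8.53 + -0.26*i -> [8.53, 8.27, 8.01, 7.75, 7.49]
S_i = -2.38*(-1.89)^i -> [-2.38, 4.5, -8.5, 16.07, -30.37]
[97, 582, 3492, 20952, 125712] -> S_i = 97*6^i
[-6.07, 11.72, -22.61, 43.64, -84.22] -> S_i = -6.07*(-1.93)^i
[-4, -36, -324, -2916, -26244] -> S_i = -4*9^i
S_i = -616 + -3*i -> [-616, -619, -622, -625, -628]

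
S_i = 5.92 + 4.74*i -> [5.92, 10.66, 15.4, 20.14, 24.88]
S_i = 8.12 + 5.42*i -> [8.12, 13.54, 18.96, 24.38, 29.8]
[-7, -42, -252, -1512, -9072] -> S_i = -7*6^i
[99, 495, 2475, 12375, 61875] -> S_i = 99*5^i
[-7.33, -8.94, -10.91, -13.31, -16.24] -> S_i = -7.33*1.22^i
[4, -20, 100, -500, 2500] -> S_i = 4*-5^i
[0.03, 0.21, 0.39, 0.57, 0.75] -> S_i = 0.03 + 0.18*i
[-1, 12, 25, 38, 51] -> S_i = -1 + 13*i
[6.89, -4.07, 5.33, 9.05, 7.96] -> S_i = Random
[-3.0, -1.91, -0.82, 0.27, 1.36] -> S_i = -3.00 + 1.09*i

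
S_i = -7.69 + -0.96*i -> [-7.69, -8.65, -9.61, -10.57, -11.53]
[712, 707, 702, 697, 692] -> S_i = 712 + -5*i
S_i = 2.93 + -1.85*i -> [2.93, 1.08, -0.77, -2.62, -4.47]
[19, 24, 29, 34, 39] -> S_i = 19 + 5*i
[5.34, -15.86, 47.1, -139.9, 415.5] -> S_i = 5.34*(-2.97)^i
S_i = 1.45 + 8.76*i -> [1.45, 10.21, 18.97, 27.73, 36.49]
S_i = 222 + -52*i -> [222, 170, 118, 66, 14]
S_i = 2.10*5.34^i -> [2.1, 11.21, 59.88, 319.77, 1707.59]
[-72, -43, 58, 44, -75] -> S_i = Random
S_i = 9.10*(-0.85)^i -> [9.1, -7.74, 6.57, -5.59, 4.75]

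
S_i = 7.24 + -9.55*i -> [7.24, -2.31, -11.86, -21.41, -30.96]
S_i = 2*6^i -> [2, 12, 72, 432, 2592]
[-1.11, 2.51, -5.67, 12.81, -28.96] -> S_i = -1.11*(-2.26)^i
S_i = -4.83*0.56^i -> [-4.83, -2.7, -1.51, -0.85, -0.48]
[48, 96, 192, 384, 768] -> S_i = 48*2^i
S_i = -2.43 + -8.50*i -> [-2.43, -10.93, -19.43, -27.93, -36.43]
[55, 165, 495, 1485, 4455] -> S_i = 55*3^i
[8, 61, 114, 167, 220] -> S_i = 8 + 53*i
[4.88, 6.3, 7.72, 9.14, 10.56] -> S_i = 4.88 + 1.42*i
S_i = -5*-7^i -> [-5, 35, -245, 1715, -12005]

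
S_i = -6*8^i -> [-6, -48, -384, -3072, -24576]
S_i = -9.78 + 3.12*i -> [-9.78, -6.66, -3.54, -0.42, 2.7]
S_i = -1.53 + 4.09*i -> [-1.53, 2.56, 6.65, 10.74, 14.83]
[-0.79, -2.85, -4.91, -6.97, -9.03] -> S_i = -0.79 + -2.06*i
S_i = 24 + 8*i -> [24, 32, 40, 48, 56]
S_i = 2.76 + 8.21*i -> [2.76, 10.97, 19.18, 27.39, 35.6]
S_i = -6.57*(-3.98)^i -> [-6.57, 26.15, -104.07, 414.2, -1648.53]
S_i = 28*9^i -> [28, 252, 2268, 20412, 183708]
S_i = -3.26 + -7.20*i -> [-3.26, -10.46, -17.66, -24.86, -32.06]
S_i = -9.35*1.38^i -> [-9.35, -12.9, -17.81, -24.57, -33.91]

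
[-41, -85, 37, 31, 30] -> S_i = Random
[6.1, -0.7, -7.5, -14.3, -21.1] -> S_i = 6.10 + -6.80*i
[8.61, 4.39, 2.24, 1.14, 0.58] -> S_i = 8.61*0.51^i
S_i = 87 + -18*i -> [87, 69, 51, 33, 15]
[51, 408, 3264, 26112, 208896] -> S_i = 51*8^i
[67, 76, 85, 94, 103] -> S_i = 67 + 9*i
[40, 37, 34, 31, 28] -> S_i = 40 + -3*i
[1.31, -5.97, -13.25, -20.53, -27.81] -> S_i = 1.31 + -7.28*i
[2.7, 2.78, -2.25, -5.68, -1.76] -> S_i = Random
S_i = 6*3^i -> [6, 18, 54, 162, 486]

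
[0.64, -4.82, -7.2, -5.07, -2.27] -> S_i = Random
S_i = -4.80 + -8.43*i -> [-4.8, -13.23, -21.66, -30.09, -38.52]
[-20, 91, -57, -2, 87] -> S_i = Random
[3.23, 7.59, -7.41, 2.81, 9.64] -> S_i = Random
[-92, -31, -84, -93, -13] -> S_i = Random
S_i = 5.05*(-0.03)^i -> [5.05, -0.15, 0.0, -0.0, 0.0]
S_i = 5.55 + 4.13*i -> [5.55, 9.68, 13.81, 17.94, 22.07]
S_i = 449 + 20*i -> [449, 469, 489, 509, 529]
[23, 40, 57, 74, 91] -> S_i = 23 + 17*i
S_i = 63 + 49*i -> [63, 112, 161, 210, 259]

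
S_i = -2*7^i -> [-2, -14, -98, -686, -4802]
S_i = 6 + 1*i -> [6, 7, 8, 9, 10]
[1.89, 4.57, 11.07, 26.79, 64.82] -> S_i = 1.89*2.42^i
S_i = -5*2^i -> [-5, -10, -20, -40, -80]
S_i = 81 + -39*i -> [81, 42, 3, -36, -75]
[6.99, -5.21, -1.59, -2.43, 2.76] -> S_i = Random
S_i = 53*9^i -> [53, 477, 4293, 38637, 347733]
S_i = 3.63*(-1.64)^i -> [3.63, -5.95, 9.76, -16.01, 26.26]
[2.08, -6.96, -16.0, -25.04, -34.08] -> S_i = 2.08 + -9.04*i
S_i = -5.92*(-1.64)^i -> [-5.92, 9.71, -15.92, 26.11, -42.82]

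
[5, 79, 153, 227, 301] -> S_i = 5 + 74*i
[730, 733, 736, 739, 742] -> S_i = 730 + 3*i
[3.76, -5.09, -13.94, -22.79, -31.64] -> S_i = 3.76 + -8.85*i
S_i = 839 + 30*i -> [839, 869, 899, 929, 959]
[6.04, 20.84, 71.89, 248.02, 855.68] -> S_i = 6.04*3.45^i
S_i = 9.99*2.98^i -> [9.99, 29.77, 88.72, 264.37, 787.83]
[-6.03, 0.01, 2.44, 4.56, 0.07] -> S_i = Random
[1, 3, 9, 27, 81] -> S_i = 1*3^i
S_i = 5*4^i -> [5, 20, 80, 320, 1280]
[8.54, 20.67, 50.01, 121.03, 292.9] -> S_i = 8.54*2.42^i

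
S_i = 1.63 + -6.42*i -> [1.63, -4.79, -11.21, -17.63, -24.05]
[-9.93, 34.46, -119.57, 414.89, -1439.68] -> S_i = -9.93*(-3.47)^i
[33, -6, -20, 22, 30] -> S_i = Random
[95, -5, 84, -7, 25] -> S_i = Random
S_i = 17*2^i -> [17, 34, 68, 136, 272]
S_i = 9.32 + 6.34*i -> [9.32, 15.66, 22.0, 28.34, 34.68]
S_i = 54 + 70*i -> [54, 124, 194, 264, 334]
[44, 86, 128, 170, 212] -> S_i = 44 + 42*i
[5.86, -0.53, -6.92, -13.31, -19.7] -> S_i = 5.86 + -6.39*i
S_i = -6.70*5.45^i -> [-6.7, -36.52, -199.01, -1084.59, -5911.0]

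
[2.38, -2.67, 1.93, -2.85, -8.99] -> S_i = Random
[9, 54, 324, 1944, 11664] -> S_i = 9*6^i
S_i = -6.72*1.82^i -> [-6.72, -12.23, -22.26, -40.51, -73.73]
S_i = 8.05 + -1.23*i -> [8.05, 6.82, 5.59, 4.36, 3.13]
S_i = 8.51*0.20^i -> [8.51, 1.7, 0.34, 0.07, 0.01]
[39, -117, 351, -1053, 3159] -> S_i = 39*-3^i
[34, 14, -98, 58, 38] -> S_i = Random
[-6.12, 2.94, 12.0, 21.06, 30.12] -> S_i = -6.12 + 9.06*i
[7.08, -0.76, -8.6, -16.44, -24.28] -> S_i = 7.08 + -7.84*i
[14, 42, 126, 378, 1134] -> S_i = 14*3^i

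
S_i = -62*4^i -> [-62, -248, -992, -3968, -15872]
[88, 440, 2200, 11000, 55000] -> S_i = 88*5^i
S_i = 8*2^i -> [8, 16, 32, 64, 128]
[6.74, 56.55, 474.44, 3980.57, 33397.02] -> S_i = 6.74*8.39^i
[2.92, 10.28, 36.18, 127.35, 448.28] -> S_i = 2.92*3.52^i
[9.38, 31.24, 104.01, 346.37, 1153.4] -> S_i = 9.38*3.33^i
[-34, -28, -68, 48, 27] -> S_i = Random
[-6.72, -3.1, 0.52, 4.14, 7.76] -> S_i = -6.72 + 3.62*i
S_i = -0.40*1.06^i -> [-0.4, -0.42, -0.45, -0.48, -0.5]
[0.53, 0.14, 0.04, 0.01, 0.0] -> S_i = 0.53*0.27^i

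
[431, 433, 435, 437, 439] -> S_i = 431 + 2*i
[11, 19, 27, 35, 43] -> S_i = 11 + 8*i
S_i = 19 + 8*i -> [19, 27, 35, 43, 51]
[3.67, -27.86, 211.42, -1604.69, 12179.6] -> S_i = 3.67*(-7.59)^i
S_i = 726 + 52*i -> [726, 778, 830, 882, 934]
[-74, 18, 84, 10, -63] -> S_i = Random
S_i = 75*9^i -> [75, 675, 6075, 54675, 492075]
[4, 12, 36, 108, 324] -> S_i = 4*3^i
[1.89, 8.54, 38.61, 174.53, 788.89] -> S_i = 1.89*4.52^i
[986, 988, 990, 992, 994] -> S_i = 986 + 2*i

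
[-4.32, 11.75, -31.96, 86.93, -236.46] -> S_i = -4.32*(-2.72)^i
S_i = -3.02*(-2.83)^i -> [-3.02, 8.55, -24.19, 68.45, -193.71]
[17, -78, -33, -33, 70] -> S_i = Random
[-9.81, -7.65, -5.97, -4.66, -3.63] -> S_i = -9.81*0.78^i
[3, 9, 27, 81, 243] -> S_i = 3*3^i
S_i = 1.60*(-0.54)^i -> [1.6, -0.86, 0.47, -0.25, 0.14]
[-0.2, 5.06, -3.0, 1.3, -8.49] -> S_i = Random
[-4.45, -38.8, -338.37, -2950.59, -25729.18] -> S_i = -4.45*8.72^i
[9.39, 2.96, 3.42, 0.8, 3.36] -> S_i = Random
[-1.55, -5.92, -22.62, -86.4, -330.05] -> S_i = -1.55*3.82^i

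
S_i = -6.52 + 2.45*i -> [-6.52, -4.07, -1.62, 0.83, 3.28]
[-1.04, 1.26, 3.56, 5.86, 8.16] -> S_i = -1.04 + 2.30*i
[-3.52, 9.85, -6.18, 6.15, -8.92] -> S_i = Random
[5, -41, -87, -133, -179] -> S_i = 5 + -46*i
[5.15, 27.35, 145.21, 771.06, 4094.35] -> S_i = 5.15*5.31^i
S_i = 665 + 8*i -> [665, 673, 681, 689, 697]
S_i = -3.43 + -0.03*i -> [-3.43, -3.46, -3.49, -3.52, -3.55]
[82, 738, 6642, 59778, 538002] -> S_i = 82*9^i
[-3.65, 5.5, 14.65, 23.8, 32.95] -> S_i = -3.65 + 9.15*i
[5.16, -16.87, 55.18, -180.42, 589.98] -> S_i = 5.16*(-3.27)^i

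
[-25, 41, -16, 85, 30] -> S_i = Random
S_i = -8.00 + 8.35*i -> [-8.0, 0.35, 8.7, 17.05, 25.4]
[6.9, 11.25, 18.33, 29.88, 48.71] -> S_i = 6.90*1.63^i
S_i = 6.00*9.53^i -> [6.0, 57.18, 544.93, 5193.14, 49490.62]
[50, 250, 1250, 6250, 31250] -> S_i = 50*5^i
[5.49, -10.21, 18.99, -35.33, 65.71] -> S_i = 5.49*(-1.86)^i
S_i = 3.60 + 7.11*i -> [3.6, 10.71, 17.82, 24.93, 32.04]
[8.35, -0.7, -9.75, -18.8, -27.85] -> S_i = 8.35 + -9.05*i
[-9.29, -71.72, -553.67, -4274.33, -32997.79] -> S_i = -9.29*7.72^i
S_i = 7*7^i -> [7, 49, 343, 2401, 16807]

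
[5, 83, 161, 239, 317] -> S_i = 5 + 78*i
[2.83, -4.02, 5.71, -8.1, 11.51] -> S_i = 2.83*(-1.42)^i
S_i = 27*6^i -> [27, 162, 972, 5832, 34992]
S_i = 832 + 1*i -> [832, 833, 834, 835, 836]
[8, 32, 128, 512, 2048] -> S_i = 8*4^i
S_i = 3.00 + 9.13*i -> [3.0, 12.13, 21.26, 30.39, 39.52]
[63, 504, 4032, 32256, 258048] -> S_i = 63*8^i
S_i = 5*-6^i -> [5, -30, 180, -1080, 6480]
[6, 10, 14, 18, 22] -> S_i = 6 + 4*i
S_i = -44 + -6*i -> [-44, -50, -56, -62, -68]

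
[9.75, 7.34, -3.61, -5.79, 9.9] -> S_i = Random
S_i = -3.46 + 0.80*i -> [-3.46, -2.66, -1.86, -1.06, -0.26]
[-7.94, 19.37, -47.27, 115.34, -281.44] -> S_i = -7.94*(-2.44)^i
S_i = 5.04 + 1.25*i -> [5.04, 6.29, 7.54, 8.79, 10.04]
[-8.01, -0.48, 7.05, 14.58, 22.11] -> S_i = -8.01 + 7.53*i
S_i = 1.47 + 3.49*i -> [1.47, 4.96, 8.45, 11.94, 15.43]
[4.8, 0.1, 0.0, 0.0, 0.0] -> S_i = 4.80*0.02^i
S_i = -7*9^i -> [-7, -63, -567, -5103, -45927]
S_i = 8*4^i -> [8, 32, 128, 512, 2048]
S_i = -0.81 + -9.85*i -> [-0.81, -10.66, -20.51, -30.36, -40.21]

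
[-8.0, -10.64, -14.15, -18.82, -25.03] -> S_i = -8.00*1.33^i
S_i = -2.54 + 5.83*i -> [-2.54, 3.29, 9.12, 14.95, 20.78]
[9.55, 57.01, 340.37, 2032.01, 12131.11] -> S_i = 9.55*5.97^i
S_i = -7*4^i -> [-7, -28, -112, -448, -1792]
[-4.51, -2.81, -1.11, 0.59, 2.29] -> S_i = -4.51 + 1.70*i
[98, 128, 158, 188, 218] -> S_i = 98 + 30*i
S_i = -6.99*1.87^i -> [-6.99, -13.07, -24.44, -45.71, -85.48]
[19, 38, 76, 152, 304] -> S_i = 19*2^i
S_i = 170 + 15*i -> [170, 185, 200, 215, 230]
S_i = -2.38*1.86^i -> [-2.38, -4.43, -8.23, -15.31, -28.49]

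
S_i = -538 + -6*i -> [-538, -544, -550, -556, -562]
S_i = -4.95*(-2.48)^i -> [-4.95, 12.28, -30.44, 75.5, -187.25]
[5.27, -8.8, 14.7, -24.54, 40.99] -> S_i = 5.27*(-1.67)^i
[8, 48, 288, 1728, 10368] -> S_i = 8*6^i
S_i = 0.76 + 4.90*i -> [0.76, 5.66, 10.56, 15.46, 20.36]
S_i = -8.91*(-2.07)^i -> [-8.91, 18.44, -38.18, 79.03, -163.59]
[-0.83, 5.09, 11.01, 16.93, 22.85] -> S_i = -0.83 + 5.92*i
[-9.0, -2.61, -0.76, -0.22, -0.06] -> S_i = -9.00*0.29^i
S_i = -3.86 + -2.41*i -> [-3.86, -6.27, -8.68, -11.09, -13.5]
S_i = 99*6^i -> [99, 594, 3564, 21384, 128304]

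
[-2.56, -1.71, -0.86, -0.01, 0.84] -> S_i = -2.56 + 0.85*i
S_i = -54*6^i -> [-54, -324, -1944, -11664, -69984]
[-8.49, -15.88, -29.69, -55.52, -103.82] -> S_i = -8.49*1.87^i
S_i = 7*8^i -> [7, 56, 448, 3584, 28672]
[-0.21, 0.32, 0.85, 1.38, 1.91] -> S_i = -0.21 + 0.53*i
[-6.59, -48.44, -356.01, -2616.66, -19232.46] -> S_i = -6.59*7.35^i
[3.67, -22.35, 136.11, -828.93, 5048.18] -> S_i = 3.67*(-6.09)^i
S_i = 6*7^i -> [6, 42, 294, 2058, 14406]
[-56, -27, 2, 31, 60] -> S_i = -56 + 29*i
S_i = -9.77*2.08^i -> [-9.77, -20.32, -42.27, -87.92, -182.87]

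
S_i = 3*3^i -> [3, 9, 27, 81, 243]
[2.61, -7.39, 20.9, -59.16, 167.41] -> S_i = 2.61*(-2.83)^i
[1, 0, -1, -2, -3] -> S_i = 1 + -1*i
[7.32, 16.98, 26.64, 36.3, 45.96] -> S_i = 7.32 + 9.66*i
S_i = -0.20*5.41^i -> [-0.2, -1.08, -5.85, -31.67, -171.32]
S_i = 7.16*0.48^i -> [7.16, 3.44, 1.65, 0.79, 0.38]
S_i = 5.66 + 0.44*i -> [5.66, 6.1, 6.54, 6.98, 7.42]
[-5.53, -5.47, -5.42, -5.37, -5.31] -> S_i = -5.53*0.99^i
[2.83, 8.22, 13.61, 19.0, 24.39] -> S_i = 2.83 + 5.39*i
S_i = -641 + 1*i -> [-641, -640, -639, -638, -637]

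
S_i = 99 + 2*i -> [99, 101, 103, 105, 107]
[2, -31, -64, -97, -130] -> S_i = 2 + -33*i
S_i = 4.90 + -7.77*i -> [4.9, -2.87, -10.64, -18.41, -26.18]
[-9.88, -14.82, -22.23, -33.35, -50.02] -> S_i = -9.88*1.50^i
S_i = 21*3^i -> [21, 63, 189, 567, 1701]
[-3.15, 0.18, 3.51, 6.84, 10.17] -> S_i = -3.15 + 3.33*i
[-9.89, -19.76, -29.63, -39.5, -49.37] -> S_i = -9.89 + -9.87*i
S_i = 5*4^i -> [5, 20, 80, 320, 1280]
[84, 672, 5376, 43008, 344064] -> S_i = 84*8^i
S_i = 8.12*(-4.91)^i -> [8.12, -39.87, 195.76, -961.17, 4719.35]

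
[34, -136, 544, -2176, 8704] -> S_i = 34*-4^i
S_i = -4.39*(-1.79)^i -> [-4.39, 7.86, -14.07, 25.18, -45.07]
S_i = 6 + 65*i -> [6, 71, 136, 201, 266]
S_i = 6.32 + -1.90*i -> [6.32, 4.42, 2.52, 0.62, -1.28]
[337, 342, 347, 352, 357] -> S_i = 337 + 5*i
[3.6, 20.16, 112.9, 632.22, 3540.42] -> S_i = 3.60*5.60^i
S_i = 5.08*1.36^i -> [5.08, 6.91, 9.4, 12.78, 17.38]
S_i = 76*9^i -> [76, 684, 6156, 55404, 498636]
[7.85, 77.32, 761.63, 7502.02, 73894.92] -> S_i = 7.85*9.85^i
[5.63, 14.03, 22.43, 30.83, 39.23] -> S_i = 5.63 + 8.40*i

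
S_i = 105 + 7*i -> [105, 112, 119, 126, 133]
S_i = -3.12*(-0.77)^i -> [-3.12, 2.4, -1.85, 1.42, -1.1]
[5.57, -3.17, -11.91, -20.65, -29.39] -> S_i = 5.57 + -8.74*i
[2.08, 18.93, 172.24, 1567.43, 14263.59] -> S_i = 2.08*9.10^i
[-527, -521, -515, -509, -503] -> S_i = -527 + 6*i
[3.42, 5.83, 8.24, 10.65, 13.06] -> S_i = 3.42 + 2.41*i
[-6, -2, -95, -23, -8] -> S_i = Random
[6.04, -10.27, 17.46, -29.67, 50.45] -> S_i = 6.04*(-1.70)^i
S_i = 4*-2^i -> [4, -8, 16, -32, 64]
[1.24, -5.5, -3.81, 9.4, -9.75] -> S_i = Random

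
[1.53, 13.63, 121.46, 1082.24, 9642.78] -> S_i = 1.53*8.91^i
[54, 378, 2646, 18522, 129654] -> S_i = 54*7^i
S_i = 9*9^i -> [9, 81, 729, 6561, 59049]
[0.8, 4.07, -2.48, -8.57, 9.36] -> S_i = Random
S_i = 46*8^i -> [46, 368, 2944, 23552, 188416]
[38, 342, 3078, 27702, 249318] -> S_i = 38*9^i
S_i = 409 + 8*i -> [409, 417, 425, 433, 441]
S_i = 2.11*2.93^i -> [2.11, 6.18, 18.11, 53.07, 155.51]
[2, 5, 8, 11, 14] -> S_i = 2 + 3*i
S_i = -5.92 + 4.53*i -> [-5.92, -1.39, 3.14, 7.67, 12.2]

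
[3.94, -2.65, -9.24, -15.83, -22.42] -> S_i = 3.94 + -6.59*i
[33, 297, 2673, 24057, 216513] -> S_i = 33*9^i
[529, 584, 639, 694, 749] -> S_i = 529 + 55*i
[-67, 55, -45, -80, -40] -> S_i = Random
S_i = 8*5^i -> [8, 40, 200, 1000, 5000]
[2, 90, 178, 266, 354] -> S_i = 2 + 88*i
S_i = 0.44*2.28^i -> [0.44, 1.0, 2.29, 5.22, 11.89]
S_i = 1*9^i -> [1, 9, 81, 729, 6561]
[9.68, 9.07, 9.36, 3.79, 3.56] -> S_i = Random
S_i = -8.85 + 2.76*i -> [-8.85, -6.09, -3.33, -0.57, 2.19]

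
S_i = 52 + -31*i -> [52, 21, -10, -41, -72]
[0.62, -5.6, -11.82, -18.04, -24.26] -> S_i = 0.62 + -6.22*i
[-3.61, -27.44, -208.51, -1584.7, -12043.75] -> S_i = -3.61*7.60^i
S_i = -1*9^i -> [-1, -9, -81, -729, -6561]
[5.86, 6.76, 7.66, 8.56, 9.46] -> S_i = 5.86 + 0.90*i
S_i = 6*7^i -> [6, 42, 294, 2058, 14406]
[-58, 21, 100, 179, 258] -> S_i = -58 + 79*i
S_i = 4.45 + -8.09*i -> [4.45, -3.64, -11.73, -19.82, -27.91]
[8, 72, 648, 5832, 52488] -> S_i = 8*9^i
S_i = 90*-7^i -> [90, -630, 4410, -30870, 216090]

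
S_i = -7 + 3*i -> [-7, -4, -1, 2, 5]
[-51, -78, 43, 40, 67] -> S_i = Random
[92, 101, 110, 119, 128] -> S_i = 92 + 9*i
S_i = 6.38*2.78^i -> [6.38, 17.74, 49.31, 137.07, 381.07]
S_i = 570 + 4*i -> [570, 574, 578, 582, 586]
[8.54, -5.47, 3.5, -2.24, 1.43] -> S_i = 8.54*(-0.64)^i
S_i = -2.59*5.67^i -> [-2.59, -14.69, -83.27, -472.12, -2676.9]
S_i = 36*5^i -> [36, 180, 900, 4500, 22500]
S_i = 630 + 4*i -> [630, 634, 638, 642, 646]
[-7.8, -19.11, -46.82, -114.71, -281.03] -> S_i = -7.80*2.45^i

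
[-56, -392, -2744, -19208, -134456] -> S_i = -56*7^i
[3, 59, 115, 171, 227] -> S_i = 3 + 56*i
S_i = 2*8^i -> [2, 16, 128, 1024, 8192]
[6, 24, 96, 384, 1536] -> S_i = 6*4^i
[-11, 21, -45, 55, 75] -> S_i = Random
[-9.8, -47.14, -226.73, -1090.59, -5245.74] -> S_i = -9.80*4.81^i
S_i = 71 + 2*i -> [71, 73, 75, 77, 79]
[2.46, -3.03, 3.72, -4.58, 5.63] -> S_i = 2.46*(-1.23)^i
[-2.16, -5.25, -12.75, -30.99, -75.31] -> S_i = -2.16*2.43^i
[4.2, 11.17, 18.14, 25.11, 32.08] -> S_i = 4.20 + 6.97*i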